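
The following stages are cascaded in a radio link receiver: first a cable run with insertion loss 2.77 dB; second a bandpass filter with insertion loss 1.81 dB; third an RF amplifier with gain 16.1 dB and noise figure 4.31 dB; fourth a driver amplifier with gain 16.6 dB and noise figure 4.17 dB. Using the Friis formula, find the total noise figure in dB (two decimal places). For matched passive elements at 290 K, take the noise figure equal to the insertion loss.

8.95 dB

Convert to linear (a loss of L dB is a gain of −L dB): F_i = 10^(NF_i/10), G_i = 10^(G_i,dB/10)
  Stage 1: F_1 = 10^(2.77/10) = 1.892, G_1 = 10^(−2.77/10) = 0.5284
  Stage 2: F_2 = 10^(1.81/10) = 1.517, G_2 = 10^(−1.81/10) = 0.6592
  Stage 3: F_3 = 10^(4.31/10) = 2.698, G_3 = 10^(16.1/10) = 40.74
  Stage 4: F_4 = 10^(4.17/10) = 2.612, G_4 = 10^(16.6/10) = 45.71
Friis cascade:
  F = 1.892 + (1.517 − 1)/0.5284 + (2.698 − 1)/0.3483 + (2.612 − 1)/14.19 = 7.858
NF = 10 log₁₀(7.858) = 8.95 dB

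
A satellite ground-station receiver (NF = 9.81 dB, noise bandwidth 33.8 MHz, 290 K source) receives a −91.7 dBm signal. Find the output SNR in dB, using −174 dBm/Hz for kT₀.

Noise floor: N = −174 + 10 log₁₀(B) + NF
10 log₁₀(3.38×10⁷) = 75.29 dB
N = −174 + 75.29 + 9.81 = −88.90 dBm
SNR = P_sig − N = −91.7 − (−88.90) = −2.80 dB → −2.8 dB

−2.8 dB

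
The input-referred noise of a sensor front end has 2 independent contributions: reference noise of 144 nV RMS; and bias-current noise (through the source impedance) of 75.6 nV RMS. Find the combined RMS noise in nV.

Uncorrelated sources add in power (mean-square): V_tot = √(ΣV_i²)
V_tot = √[(1.44×10⁻⁷)² + (7.56×10⁻⁸)²] = 1.63×10⁻⁷ V = 163 nV

163 nV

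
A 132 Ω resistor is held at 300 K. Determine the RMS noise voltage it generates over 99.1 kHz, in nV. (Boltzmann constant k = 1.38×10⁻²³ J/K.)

465 nV

V_n = √(4kTRB)
4kTRB = 4 × 1.38×10⁻²³ × 300 × 1.32×10² × 9.91×10⁴ = 2.17×10⁻¹³ V²
V_n = √(2.17×10⁻¹³) = 4.65×10⁻⁷ V = 465 nV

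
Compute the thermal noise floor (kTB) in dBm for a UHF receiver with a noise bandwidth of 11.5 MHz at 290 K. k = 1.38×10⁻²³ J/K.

P_n = kTB = 1.38×10⁻²³ × 290 × 1.15×10⁷ = 4.60×10⁻¹⁴ W
In dBm: 10 log₁₀(4.60×10⁻¹⁴ / 10⁻³) = −103.4 dBm

−103.4 dBm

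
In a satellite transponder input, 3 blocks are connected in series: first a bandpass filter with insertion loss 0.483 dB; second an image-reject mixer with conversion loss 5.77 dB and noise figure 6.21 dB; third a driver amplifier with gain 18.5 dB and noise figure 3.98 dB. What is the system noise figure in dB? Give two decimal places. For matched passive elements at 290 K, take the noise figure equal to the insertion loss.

Convert to linear (a loss of L dB is a gain of −L dB): F_i = 10^(NF_i/10), G_i = 10^(G_i,dB/10)
  Stage 1: F_1 = 10^(0.483/10) = 1.118, G_1 = 10^(−0.483/10) = 0.8947
  Stage 2: F_2 = 10^(6.21/10) = 4.178, G_2 = 10^(−5.77/10) = 0.2649
  Stage 3: F_3 = 10^(3.98/10) = 2.500, G_3 = 10^(18.5/10) = 70.79
Friis cascade:
  F = 1.118 + (4.178 − 1)/0.8947 + (2.500 − 1)/0.2370 = 11.00
NF = 10 log₁₀(11.00) = 10.41 dB

10.41 dB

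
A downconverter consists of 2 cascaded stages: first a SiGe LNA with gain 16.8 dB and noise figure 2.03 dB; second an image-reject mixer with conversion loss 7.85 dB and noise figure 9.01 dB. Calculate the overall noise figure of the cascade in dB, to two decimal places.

Convert to linear (a loss of L dB is a gain of −L dB): F_i = 10^(NF_i/10), G_i = 10^(G_i,dB/10)
  Stage 1: F_1 = 10^(2.03/10) = 1.596, G_1 = 10^(16.8/10) = 47.86
  Stage 2: F_2 = 10^(9.01/10) = 7.962, G_2 = 10^(−7.85/10) = 0.1641
Friis cascade:
  F = 1.596 + (7.962 − 1)/47.86 = 1.741
NF = 10 log₁₀(1.741) = 2.41 dB

2.41 dB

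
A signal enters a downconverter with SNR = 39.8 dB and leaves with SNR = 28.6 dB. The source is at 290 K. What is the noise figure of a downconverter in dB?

11.2 dB

NF (dB) = SNR_in(dB) − SNR_out(dB) when the source is at T₀
NF = 39.8 − 28.6 = 11.2 dB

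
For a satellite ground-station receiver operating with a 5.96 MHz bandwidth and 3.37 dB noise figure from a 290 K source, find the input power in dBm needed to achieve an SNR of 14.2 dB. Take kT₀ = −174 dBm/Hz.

Sensitivity = −174 + 10 log₁₀(B) + NF + SNR_min
= −174 + 67.75 + 3.37 + 14.2
= −88.68 dBm → −88.7 dBm

−88.7 dBm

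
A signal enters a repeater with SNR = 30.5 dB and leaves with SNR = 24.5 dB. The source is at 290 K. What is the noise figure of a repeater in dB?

6.0 dB

NF (dB) = SNR_in(dB) − SNR_out(dB) when the source is at T₀
NF = 30.5 − 24.5 = 6.0 dB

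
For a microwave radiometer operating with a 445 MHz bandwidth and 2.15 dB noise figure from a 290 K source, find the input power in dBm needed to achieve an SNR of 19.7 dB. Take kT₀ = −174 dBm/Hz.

−65.7 dBm

Sensitivity = −174 + 10 log₁₀(B) + NF + SNR_min
= −174 + 86.48 + 2.15 + 19.7
= −65.67 dBm → −65.7 dBm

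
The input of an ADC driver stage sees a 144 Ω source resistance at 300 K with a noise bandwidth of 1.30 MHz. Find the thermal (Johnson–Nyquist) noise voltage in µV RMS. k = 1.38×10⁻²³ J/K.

V_n = √(4kTRB)
4kTRB = 4 × 1.38×10⁻²³ × 300 × 1.44×10² × 1.30×10⁶ = 3.10×10⁻¹² V²
V_n = √(3.10×10⁻¹²) = 1.76×10⁻⁶ V = 1.76 µV

1.76 µV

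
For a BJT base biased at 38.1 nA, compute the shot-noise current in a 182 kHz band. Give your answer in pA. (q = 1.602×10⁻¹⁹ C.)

I_n = √(2qI·B)
2qI·B = 2 × 1.602×10⁻¹⁹ × 3.81×10⁻⁸ × 1.82×10⁵ = 2.22×10⁻²¹ A²
I_n = √(2.22×10⁻²¹) = 4.71×10⁻¹¹ A = 47.1 pA

47.1 pA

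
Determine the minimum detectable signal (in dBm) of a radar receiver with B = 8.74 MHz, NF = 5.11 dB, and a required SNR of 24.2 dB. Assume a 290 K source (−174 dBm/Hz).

Sensitivity = −174 + 10 log₁₀(B) + NF + SNR_min
= −174 + 69.42 + 5.11 + 24.2
= −75.27 dBm → −75.3 dBm

−75.3 dBm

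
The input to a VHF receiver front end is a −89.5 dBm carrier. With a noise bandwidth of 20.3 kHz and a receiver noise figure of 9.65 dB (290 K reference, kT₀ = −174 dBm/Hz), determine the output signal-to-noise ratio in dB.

Noise floor: N = −174 + 10 log₁₀(B) + NF
10 log₁₀(2.03×10⁴) = 43.07 dB
N = −174 + 43.07 + 9.65 = −121.28 dBm
SNR = P_sig − N = −89.5 − (−121.28) = 31.78 dB → 31.8 dB

31.8 dB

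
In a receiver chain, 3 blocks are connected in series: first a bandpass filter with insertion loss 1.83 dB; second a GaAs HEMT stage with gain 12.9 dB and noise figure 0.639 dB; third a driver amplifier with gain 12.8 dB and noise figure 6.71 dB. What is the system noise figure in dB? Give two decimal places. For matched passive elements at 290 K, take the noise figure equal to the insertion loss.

Convert to linear (a loss of L dB is a gain of −L dB): F_i = 10^(NF_i/10), G_i = 10^(G_i,dB/10)
  Stage 1: F_1 = 10^(1.83/10) = 1.524, G_1 = 10^(−1.83/10) = 0.6561
  Stage 2: F_2 = 10^(0.639/10) = 1.159, G_2 = 10^(12.9/10) = 19.50
  Stage 3: F_3 = 10^(6.71/10) = 4.688, G_3 = 10^(12.8/10) = 19.05
Friis cascade:
  F = 1.524 + (1.159 − 1)/0.6561 + (4.688 − 1)/12.79 = 2.054
NF = 10 log₁₀(2.054) = 3.13 dB

3.13 dB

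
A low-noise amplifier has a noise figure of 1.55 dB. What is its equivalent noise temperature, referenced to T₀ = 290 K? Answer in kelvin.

124 K

F = 10^(1.55/10) = 1.42889
T_e = (F − 1)·T₀ = (1.42889 − 1) × 290 = 124 K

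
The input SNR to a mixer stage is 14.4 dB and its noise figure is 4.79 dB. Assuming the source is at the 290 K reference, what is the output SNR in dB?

By definition F = SNR_in/SNR_out, so in dB: SNR_out = SNR_in − NF
SNR_out = 14.4 − 4.79 = 9.61 dB

9.61 dB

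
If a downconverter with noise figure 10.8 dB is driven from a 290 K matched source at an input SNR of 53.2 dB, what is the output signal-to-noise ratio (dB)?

42.4 dB

By definition F = SNR_in/SNR_out, so in dB: SNR_out = SNR_in − NF
SNR_out = 53.2 − 10.8 = 42.4 dB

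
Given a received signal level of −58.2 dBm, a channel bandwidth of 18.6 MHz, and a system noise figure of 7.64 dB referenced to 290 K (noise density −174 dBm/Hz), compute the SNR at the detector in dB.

Noise floor: N = −174 + 10 log₁₀(B) + NF
10 log₁₀(1.86×10⁷) = 72.7 dB
N = −174 + 72.7 + 7.64 = −93.66 dBm
SNR = P_sig − N = −58.2 − (−93.66) = 35.46 dB → 35.5 dB

35.5 dB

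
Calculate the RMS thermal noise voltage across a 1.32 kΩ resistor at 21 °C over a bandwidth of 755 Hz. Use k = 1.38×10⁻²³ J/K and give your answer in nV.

T = 21 °C + 273.15 = 294.15 K
V_n = √(4kTRB)
4kTRB = 4 × 1.38×10⁻²³ × 294.15 × 1.32×10³ × 7.55×10² = 1.62×10⁻¹⁴ V²
V_n = √(1.62×10⁻¹⁴) = 1.27×10⁻⁷ V = 127 nV

127 nV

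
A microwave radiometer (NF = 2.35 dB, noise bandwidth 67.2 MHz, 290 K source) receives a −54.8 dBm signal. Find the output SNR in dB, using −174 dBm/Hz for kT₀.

Noise floor: N = −174 + 10 log₁₀(B) + NF
10 log₁₀(6.72×10⁷) = 78.27 dB
N = −174 + 78.27 + 2.35 = −93.38 dBm
SNR = P_sig − N = −54.8 − (−93.38) = 38.58 dB → 38.6 dB

38.6 dB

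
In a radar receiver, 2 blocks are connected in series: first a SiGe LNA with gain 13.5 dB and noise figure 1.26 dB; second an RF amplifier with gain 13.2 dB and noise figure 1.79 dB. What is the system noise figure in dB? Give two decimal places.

1.33 dB

Convert to linear (a loss of L dB is a gain of −L dB): F_i = 10^(NF_i/10), G_i = 10^(G_i,dB/10)
  Stage 1: F_1 = 10^(1.26/10) = 1.337, G_1 = 10^(13.5/10) = 22.39
  Stage 2: F_2 = 10^(1.79/10) = 1.510, G_2 = 10^(13.2/10) = 20.89
Friis cascade:
  F = 1.337 + (1.510 − 1)/22.39 = 1.359
NF = 10 log₁₀(1.359) = 1.33 dB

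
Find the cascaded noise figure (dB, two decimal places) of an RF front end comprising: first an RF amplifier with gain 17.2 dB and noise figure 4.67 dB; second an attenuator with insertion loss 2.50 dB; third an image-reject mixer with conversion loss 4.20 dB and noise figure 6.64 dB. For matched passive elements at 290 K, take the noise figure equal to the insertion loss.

Convert to linear (a loss of L dB is a gain of −L dB): F_i = 10^(NF_i/10), G_i = 10^(G_i,dB/10)
  Stage 1: F_1 = 10^(4.67/10) = 2.931, G_1 = 10^(17.2/10) = 52.48
  Stage 2: F_2 = 10^(2.50/10) = 1.778, G_2 = 10^(−2.50/10) = 0.5623
  Stage 3: F_3 = 10^(6.64/10) = 4.613, G_3 = 10^(−4.20/10) = 0.3802
Friis cascade:
  F = 2.931 + (1.778 − 1)/52.48 + (4.613 − 1)/29.51 = 3.068
NF = 10 log₁₀(3.068) = 4.87 dB

4.87 dB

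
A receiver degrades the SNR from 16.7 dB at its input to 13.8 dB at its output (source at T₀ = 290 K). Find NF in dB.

2.9 dB

NF (dB) = SNR_in(dB) − SNR_out(dB) when the source is at T₀
NF = 16.7 − 13.8 = 2.9 dB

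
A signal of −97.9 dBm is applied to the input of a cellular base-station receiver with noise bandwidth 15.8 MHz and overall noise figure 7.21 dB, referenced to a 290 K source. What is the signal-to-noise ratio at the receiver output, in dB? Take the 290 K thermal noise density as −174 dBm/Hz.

−3.1 dB

Noise floor: N = −174 + 10 log₁₀(B) + NF
10 log₁₀(1.58×10⁷) = 71.99 dB
N = −174 + 71.99 + 7.21 = −94.80 dBm
SNR = P_sig − N = −97.9 − (−94.80) = −3.10 dB → −3.1 dB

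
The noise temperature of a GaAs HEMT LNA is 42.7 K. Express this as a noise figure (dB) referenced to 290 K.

0.597 dB

F = 1 + T_e/T₀ = 1 + 42.7/290 = 1.14724
NF = 10 log₁₀(1.14724) = 0.597 dB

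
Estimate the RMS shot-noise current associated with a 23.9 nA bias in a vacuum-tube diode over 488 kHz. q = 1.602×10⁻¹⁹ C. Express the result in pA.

61.1 pA

I_n = √(2qI·B)
2qI·B = 2 × 1.602×10⁻¹⁹ × 2.39×10⁻⁸ × 4.88×10⁵ = 3.74×10⁻²¹ A²
I_n = √(3.74×10⁻²¹) = 6.11×10⁻¹¹ A = 61.1 pA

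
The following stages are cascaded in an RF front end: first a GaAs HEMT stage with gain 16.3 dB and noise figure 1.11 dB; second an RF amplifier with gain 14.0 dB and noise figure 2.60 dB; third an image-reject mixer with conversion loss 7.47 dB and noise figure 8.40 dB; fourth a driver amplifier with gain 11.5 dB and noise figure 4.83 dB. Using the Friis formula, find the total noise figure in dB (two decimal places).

1.23 dB

Convert to linear (a loss of L dB is a gain of −L dB): F_i = 10^(NF_i/10), G_i = 10^(G_i,dB/10)
  Stage 1: F_1 = 10^(1.11/10) = 1.291, G_1 = 10^(16.3/10) = 42.66
  Stage 2: F_2 = 10^(2.60/10) = 1.820, G_2 = 10^(14.0/10) = 25.12
  Stage 3: F_3 = 10^(8.40/10) = 6.918, G_3 = 10^(−7.47/10) = 0.1791
  Stage 4: F_4 = 10^(4.83/10) = 3.041, G_4 = 10^(11.5/10) = 14.13
Friis cascade:
  F = 1.291 + (1.820 − 1)/42.66 + (6.918 − 1)/1072 + (3.041 − 1)/191.9 = 1.327
NF = 10 log₁₀(1.327) = 1.23 dB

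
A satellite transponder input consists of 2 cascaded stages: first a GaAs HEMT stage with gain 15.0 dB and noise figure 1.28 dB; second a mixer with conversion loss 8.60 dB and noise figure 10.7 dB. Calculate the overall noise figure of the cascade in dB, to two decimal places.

2.26 dB

Convert to linear (a loss of L dB is a gain of −L dB): F_i = 10^(NF_i/10), G_i = 10^(G_i,dB/10)
  Stage 1: F_1 = 10^(1.28/10) = 1.343, G_1 = 10^(15.0/10) = 31.62
  Stage 2: F_2 = 10^(10.7/10) = 11.75, G_2 = 10^(−8.60/10) = 0.1380
Friis cascade:
  F = 1.343 + (11.75 − 1)/31.62 = 1.683
NF = 10 log₁₀(1.683) = 2.26 dB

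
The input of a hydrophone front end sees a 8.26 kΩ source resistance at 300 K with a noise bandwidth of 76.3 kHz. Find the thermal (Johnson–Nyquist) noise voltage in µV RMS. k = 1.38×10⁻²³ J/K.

V_n = √(4kTRB)
4kTRB = 4 × 1.38×10⁻²³ × 300 × 8.26×10³ × 7.63×10⁴ = 1.04×10⁻¹¹ V²
V_n = √(1.04×10⁻¹¹) = 3.23×10⁻⁶ V = 3.23 µV

3.23 µV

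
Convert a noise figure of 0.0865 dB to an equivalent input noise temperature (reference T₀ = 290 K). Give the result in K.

F = 10^(0.0865/10) = 1.02012
T_e = (F − 1)·T₀ = (1.02012 − 1) × 290 = 5.83 K

5.83 K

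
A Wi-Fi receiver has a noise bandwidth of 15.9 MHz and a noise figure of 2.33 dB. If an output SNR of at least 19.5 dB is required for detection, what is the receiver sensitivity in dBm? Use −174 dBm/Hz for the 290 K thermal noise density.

Sensitivity = −174 + 10 log₁₀(B) + NF + SNR_min
= −174 + 72.01 + 2.33 + 19.5
= −80.16 dBm → −80.2 dBm

−80.2 dBm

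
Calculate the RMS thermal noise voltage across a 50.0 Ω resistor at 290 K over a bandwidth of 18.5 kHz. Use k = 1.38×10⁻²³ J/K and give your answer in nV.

122 nV

V_n = √(4kTRB)
4kTRB = 4 × 1.38×10⁻²³ × 290 × 5.00×10¹ × 1.85×10⁴ = 1.48×10⁻¹⁴ V²
V_n = √(1.48×10⁻¹⁴) = 1.22×10⁻⁷ V = 122 nV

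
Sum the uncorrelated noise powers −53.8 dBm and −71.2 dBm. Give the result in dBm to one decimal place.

Convert to linear, add, convert back:
P₁ = 4.17×10⁻⁹ W, P₂ = 7.59×10⁻¹¹ W
P_tot = 4.24×10⁻⁹ W → 10 log₁₀(P_tot / 10⁻³) = −53.7 dBm

−53.7 dBm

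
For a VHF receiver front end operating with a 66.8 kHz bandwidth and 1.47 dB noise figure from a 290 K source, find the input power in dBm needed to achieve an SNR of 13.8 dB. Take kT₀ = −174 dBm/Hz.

Sensitivity = −174 + 10 log₁₀(B) + NF + SNR_min
= −174 + 48.25 + 1.47 + 13.8
= −110.48 dBm → −110.5 dBm

−110.5 dBm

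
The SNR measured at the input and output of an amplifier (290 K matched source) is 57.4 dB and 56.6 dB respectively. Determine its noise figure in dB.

0.8 dB

NF (dB) = SNR_in(dB) − SNR_out(dB) when the source is at T₀
NF = 57.4 − 56.6 = 0.8 dB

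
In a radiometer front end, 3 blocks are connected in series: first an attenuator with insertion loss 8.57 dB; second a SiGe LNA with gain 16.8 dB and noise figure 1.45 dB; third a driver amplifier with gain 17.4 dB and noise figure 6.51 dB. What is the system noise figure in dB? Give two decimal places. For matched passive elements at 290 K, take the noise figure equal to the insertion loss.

Convert to linear (a loss of L dB is a gain of −L dB): F_i = 10^(NF_i/10), G_i = 10^(G_i,dB/10)
  Stage 1: F_1 = 10^(8.57/10) = 7.194, G_1 = 10^(−8.57/10) = 0.1390
  Stage 2: F_2 = 10^(1.45/10) = 1.396, G_2 = 10^(16.8/10) = 47.86
  Stage 3: F_3 = 10^(6.51/10) = 4.477, G_3 = 10^(17.4/10) = 54.95
Friis cascade:
  F = 7.194 + (1.396 − 1)/0.1390 + (4.477 − 1)/6.653 = 10.57
NF = 10 log₁₀(10.57) = 10.24 dB

10.24 dB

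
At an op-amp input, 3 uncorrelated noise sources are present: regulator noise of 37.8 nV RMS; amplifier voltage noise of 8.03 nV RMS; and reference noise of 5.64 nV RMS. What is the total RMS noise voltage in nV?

39.1 nV

Uncorrelated sources add in power (mean-square): V_tot = √(ΣV_i²)
V_tot = √[(3.78×10⁻⁸)² + (8.03×10⁻⁹)² + (5.64×10⁻⁹)²] = 3.91×10⁻⁸ V = 39.1 nV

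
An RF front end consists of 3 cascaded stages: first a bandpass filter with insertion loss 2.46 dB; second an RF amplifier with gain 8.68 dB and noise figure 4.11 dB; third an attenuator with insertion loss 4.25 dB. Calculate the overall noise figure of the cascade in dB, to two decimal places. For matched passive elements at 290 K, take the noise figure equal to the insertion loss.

6.93 dB

Convert to linear (a loss of L dB is a gain of −L dB): F_i = 10^(NF_i/10), G_i = 10^(G_i,dB/10)
  Stage 1: F_1 = 10^(2.46/10) = 1.762, G_1 = 10^(−2.46/10) = 0.5675
  Stage 2: F_2 = 10^(4.11/10) = 2.576, G_2 = 10^(8.68/10) = 7.379
  Stage 3: F_3 = 10^(4.25/10) = 2.661, G_3 = 10^(−4.25/10) = 0.3758
Friis cascade:
  F = 1.762 + (2.576 − 1)/0.5675 + (2.661 − 1)/4.188 = 4.936
NF = 10 log₁₀(4.936) = 6.93 dB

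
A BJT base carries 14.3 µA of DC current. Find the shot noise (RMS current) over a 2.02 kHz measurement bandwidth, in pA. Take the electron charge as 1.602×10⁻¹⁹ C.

96.2 pA

I_n = √(2qI·B)
2qI·B = 2 × 1.602×10⁻¹⁹ × 1.43×10⁻⁵ × 2.02×10³ = 9.26×10⁻²¹ A²
I_n = √(9.26×10⁻²¹) = 9.62×10⁻¹¹ A = 96.2 pA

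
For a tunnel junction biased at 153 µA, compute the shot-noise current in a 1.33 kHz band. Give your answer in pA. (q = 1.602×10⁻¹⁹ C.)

255 pA

I_n = √(2qI·B)
2qI·B = 2 × 1.602×10⁻¹⁹ × 1.53×10⁻⁴ × 1.33×10³ = 6.52×10⁻²⁰ A²
I_n = √(6.52×10⁻²⁰) = 2.55×10⁻¹⁰ A = 255 pA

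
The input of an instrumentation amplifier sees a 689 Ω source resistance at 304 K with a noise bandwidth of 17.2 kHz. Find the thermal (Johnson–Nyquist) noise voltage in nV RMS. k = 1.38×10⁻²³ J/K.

V_n = √(4kTRB)
4kTRB = 4 × 1.38×10⁻²³ × 304 × 6.89×10² × 1.72×10⁴ = 1.99×10⁻¹³ V²
V_n = √(1.99×10⁻¹³) = 4.46×10⁻⁷ V = 446 nV

446 nV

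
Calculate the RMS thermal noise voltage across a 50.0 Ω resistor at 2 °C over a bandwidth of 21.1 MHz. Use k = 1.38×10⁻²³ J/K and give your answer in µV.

T = 2 °C + 273.15 = 275.15 K
V_n = √(4kTRB)
4kTRB = 4 × 1.38×10⁻²³ × 275.15 × 5.00×10¹ × 2.11×10⁷ = 1.60×10⁻¹¹ V²
V_n = √(1.60×10⁻¹¹) = 4.00×10⁻⁶ V = 4.00 µV

4.00 µV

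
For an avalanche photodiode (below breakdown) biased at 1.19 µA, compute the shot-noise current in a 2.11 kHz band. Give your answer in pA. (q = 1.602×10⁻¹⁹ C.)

I_n = √(2qI·B)
2qI·B = 2 × 1.602×10⁻¹⁹ × 1.19×10⁻⁶ × 2.11×10³ = 8.04×10⁻²² A²
I_n = √(8.04×10⁻²²) = 2.84×10⁻¹¹ A = 28.4 pA

28.4 pA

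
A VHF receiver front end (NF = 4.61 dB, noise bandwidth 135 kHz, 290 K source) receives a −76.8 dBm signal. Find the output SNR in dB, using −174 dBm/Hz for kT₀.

Noise floor: N = −174 + 10 log₁₀(B) + NF
10 log₁₀(1.35×10⁵) = 51.3 dB
N = −174 + 51.3 + 4.61 = −118.09 dBm
SNR = P_sig − N = −76.8 − (−118.09) = 41.29 dB → 41.3 dB

41.3 dB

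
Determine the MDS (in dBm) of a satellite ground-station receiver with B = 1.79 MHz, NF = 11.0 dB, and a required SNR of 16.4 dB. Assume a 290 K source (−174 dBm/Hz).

Sensitivity = −174 + 10 log₁₀(B) + NF + SNR_min
= −174 + 62.53 + 11.0 + 16.4
= −84.07 dBm → −84.1 dBm

−84.1 dBm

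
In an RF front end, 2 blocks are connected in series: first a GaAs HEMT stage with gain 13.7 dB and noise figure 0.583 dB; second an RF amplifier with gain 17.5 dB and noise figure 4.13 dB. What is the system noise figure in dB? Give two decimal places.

Convert to linear (a loss of L dB is a gain of −L dB): F_i = 10^(NF_i/10), G_i = 10^(G_i,dB/10)
  Stage 1: F_1 = 10^(0.583/10) = 1.144, G_1 = 10^(13.7/10) = 23.44
  Stage 2: F_2 = 10^(4.13/10) = 2.588, G_2 = 10^(17.5/10) = 56.23
Friis cascade:
  F = 1.144 + (2.588 − 1)/23.44 = 1.211
NF = 10 log₁₀(1.211) = 0.83 dB

0.83 dB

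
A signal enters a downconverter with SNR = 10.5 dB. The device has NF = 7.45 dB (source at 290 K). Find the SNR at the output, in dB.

3.05 dB

By definition F = SNR_in/SNR_out, so in dB: SNR_out = SNR_in − NF
SNR_out = 10.5 − 7.45 = 3.05 dB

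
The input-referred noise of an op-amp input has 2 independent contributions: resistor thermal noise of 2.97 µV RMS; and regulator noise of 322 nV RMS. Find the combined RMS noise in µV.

Uncorrelated sources add in power (mean-square): V_tot = √(ΣV_i²)
V_tot = √[(2.97×10⁻⁶)² + (3.22×10⁻⁷)²] = 2.99×10⁻⁶ V = 2.99 µV

2.99 µV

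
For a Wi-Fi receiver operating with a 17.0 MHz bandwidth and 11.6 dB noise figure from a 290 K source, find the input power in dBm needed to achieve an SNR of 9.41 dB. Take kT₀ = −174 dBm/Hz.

Sensitivity = −174 + 10 log₁₀(B) + NF + SNR_min
= −174 + 72.3 + 11.6 + 9.41
= −80.69 dBm → −80.7 dBm

−80.7 dBm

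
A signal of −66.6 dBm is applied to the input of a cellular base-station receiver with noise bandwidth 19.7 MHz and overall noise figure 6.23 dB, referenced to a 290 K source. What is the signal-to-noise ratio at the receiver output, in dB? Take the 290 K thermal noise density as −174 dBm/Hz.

Noise floor: N = −174 + 10 log₁₀(B) + NF
10 log₁₀(1.97×10⁷) = 72.94 dB
N = −174 + 72.94 + 6.23 = −94.83 dBm
SNR = P_sig − N = −66.6 − (−94.83) = 28.23 dB → 28.2 dB

28.2 dB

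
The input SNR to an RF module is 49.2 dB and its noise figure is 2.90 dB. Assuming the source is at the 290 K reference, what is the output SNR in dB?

By definition F = SNR_in/SNR_out, so in dB: SNR_out = SNR_in − NF
SNR_out = 49.2 − 2.90 = 46.30 dB

46.30 dB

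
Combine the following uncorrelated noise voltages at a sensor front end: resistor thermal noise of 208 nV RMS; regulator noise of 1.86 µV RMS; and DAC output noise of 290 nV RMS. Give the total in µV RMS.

1.89 µV

Uncorrelated sources add in power (mean-square): V_tot = √(ΣV_i²)
V_tot = √[(2.08×10⁻⁷)² + (1.86×10⁻⁶)² + (2.90×10⁻⁷)²] = 1.89×10⁻⁶ V = 1.89 µV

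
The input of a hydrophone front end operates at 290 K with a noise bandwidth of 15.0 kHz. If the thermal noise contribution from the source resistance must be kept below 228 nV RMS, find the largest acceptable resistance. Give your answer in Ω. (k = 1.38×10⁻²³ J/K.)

216 Ω

Johnson–Nyquist: V_n = √(4kTRB) ⇒ R = V_n² / (4kTB)
4kTB = 4 × 1.38×10⁻²³ × 290 × 1.50×10⁴ = 2.40×10⁻¹⁶
R = (2.28×10⁻⁷)² / 2.40×10⁻¹⁶ = 2.16×10² Ω = 216 Ω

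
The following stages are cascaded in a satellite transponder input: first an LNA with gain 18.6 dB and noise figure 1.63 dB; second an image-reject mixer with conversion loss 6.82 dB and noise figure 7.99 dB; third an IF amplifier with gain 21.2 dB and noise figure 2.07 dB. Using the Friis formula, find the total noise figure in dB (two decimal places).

Convert to linear (a loss of L dB is a gain of −L dB): F_i = 10^(NF_i/10), G_i = 10^(G_i,dB/10)
  Stage 1: F_1 = 10^(1.63/10) = 1.455, G_1 = 10^(18.6/10) = 72.44
  Stage 2: F_2 = 10^(7.99/10) = 6.295, G_2 = 10^(−6.82/10) = 0.2080
  Stage 3: F_3 = 10^(2.07/10) = 1.611, G_3 = 10^(21.2/10) = 131.8
Friis cascade:
  F = 1.455 + (6.295 − 1)/72.44 + (1.611 − 1)/15.07 = 1.569
NF = 10 log₁₀(1.569) = 1.96 dB

1.96 dB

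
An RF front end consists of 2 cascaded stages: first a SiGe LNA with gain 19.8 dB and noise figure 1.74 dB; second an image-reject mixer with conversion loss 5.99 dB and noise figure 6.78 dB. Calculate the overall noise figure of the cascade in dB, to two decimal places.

1.85 dB

Convert to linear (a loss of L dB is a gain of −L dB): F_i = 10^(NF_i/10), G_i = 10^(G_i,dB/10)
  Stage 1: F_1 = 10^(1.74/10) = 1.493, G_1 = 10^(19.8/10) = 95.50
  Stage 2: F_2 = 10^(6.78/10) = 4.764, G_2 = 10^(−5.99/10) = 0.2518
Friis cascade:
  F = 1.493 + (4.764 − 1)/95.50 = 1.532
NF = 10 log₁₀(1.532) = 1.85 dB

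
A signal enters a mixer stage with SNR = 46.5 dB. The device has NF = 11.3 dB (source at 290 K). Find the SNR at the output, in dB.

35.2 dB

By definition F = SNR_in/SNR_out, so in dB: SNR_out = SNR_in − NF
SNR_out = 46.5 − 11.3 = 35.2 dB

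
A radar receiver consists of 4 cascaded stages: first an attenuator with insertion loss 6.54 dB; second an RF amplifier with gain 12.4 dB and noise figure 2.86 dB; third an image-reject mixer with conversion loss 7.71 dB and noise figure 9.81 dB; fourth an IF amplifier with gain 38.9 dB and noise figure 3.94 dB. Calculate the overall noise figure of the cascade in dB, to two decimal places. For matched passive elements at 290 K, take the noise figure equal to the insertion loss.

11.20 dB

Convert to linear (a loss of L dB is a gain of −L dB): F_i = 10^(NF_i/10), G_i = 10^(G_i,dB/10)
  Stage 1: F_1 = 10^(6.54/10) = 4.508, G_1 = 10^(−6.54/10) = 0.2218
  Stage 2: F_2 = 10^(2.86/10) = 1.932, G_2 = 10^(12.4/10) = 17.38
  Stage 3: F_3 = 10^(9.81/10) = 9.572, G_3 = 10^(−7.71/10) = 0.1694
  Stage 4: F_4 = 10^(3.94/10) = 2.477, G_4 = 10^(38.9/10) = 7762
Friis cascade:
  F = 4.508 + (1.932 − 1)/0.2218 + (9.572 − 1)/3.855 + (2.477 − 1)/0.6531 = 13.20
NF = 10 log₁₀(13.20) = 11.20 dB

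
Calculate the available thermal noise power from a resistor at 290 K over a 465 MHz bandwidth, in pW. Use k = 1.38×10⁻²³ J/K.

1.86 pW

P_n = kTB = 1.38×10⁻²³ × 290 × 4.65×10⁸ = 1.86×10⁻¹² W = 1.86 pW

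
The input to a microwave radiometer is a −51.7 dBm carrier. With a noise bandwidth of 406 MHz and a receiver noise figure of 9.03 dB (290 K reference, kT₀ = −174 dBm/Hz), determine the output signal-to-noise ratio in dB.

27.2 dB

Noise floor: N = −174 + 10 log₁₀(B) + NF
10 log₁₀(4.06×10⁸) = 86.09 dB
N = −174 + 86.09 + 9.03 = −78.88 dBm
SNR = P_sig − N = −51.7 − (−78.88) = 27.18 dB → 27.2 dB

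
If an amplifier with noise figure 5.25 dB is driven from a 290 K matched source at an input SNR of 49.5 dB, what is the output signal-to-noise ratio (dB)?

By definition F = SNR_in/SNR_out, so in dB: SNR_out = SNR_in − NF
SNR_out = 49.5 − 5.25 = 44.25 dB

44.25 dB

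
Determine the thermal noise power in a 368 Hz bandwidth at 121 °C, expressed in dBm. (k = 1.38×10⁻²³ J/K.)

T = 121 °C + 273.15 = 394.15 K
P_n = kTB = 1.38×10⁻²³ × 394.15 × 3.68×10² = 2.00×10⁻¹⁸ W
In dBm: 10 log₁₀(2.00×10⁻¹⁸ / 10⁻³) = −147.0 dBm

−147.0 dBm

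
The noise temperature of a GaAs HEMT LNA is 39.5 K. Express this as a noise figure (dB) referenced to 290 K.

F = 1 + T_e/T₀ = 1 + 39.5/290 = 1.13621
NF = 10 log₁₀(1.13621) = 0.555 dB

0.555 dB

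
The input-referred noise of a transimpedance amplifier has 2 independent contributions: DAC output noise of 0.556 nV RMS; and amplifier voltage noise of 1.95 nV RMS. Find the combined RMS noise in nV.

Uncorrelated sources add in power (mean-square): V_tot = √(ΣV_i²)
V_tot = √[(5.56×10⁻¹⁰)² + (1.95×10⁻⁹)²] = 2.03×10⁻⁹ V = 2.03 nV

2.03 nV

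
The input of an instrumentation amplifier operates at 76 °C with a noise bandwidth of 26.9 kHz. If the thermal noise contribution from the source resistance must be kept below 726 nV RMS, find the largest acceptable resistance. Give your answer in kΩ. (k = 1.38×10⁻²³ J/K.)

T = 76 °C + 273.15 = 349.15 K
Johnson–Nyquist: V_n = √(4kTRB) ⇒ R = V_n² / (4kTB)
4kTB = 4 × 1.38×10⁻²³ × 349.15 × 2.69×10⁴ = 5.18×10⁻¹⁶
R = (7.26×10⁻⁷)² / 5.18×10⁻¹⁶ = 1.02×10³ Ω = 1.02 kΩ

1.02 kΩ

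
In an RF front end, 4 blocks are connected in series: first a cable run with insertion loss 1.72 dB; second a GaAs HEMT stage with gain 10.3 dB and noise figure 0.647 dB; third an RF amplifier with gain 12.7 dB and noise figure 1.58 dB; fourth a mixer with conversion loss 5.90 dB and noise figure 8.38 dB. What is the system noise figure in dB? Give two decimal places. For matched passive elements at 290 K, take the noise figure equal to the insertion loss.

2.62 dB

Convert to linear (a loss of L dB is a gain of −L dB): F_i = 10^(NF_i/10), G_i = 10^(G_i,dB/10)
  Stage 1: F_1 = 10^(1.72/10) = 1.486, G_1 = 10^(−1.72/10) = 0.6730
  Stage 2: F_2 = 10^(0.647/10) = 1.161, G_2 = 10^(10.3/10) = 10.72
  Stage 3: F_3 = 10^(1.58/10) = 1.439, G_3 = 10^(12.7/10) = 18.62
  Stage 4: F_4 = 10^(8.38/10) = 6.887, G_4 = 10^(−5.90/10) = 0.2570
Friis cascade:
  F = 1.486 + (1.161 − 1)/0.6730 + (1.439 − 1)/7.211 + (6.887 − 1)/134.3 = 1.829
NF = 10 log₁₀(1.829) = 2.62 dB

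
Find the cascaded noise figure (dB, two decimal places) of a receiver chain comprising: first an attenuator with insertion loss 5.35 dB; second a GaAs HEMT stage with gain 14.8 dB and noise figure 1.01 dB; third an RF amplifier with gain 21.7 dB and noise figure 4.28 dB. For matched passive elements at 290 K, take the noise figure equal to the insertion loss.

6.55 dB

Convert to linear (a loss of L dB is a gain of −L dB): F_i = 10^(NF_i/10), G_i = 10^(G_i,dB/10)
  Stage 1: F_1 = 10^(5.35/10) = 3.428, G_1 = 10^(−5.35/10) = 0.2917
  Stage 2: F_2 = 10^(1.01/10) = 1.262, G_2 = 10^(14.8/10) = 30.20
  Stage 3: F_3 = 10^(4.28/10) = 2.679, G_3 = 10^(21.7/10) = 147.9
Friis cascade:
  F = 3.428 + (1.262 − 1)/0.2917 + (2.679 − 1)/8.810 = 4.516
NF = 10 log₁₀(4.516) = 6.55 dB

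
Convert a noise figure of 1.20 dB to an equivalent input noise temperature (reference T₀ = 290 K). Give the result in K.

92.3 K

F = 10^(1.20/10) = 1.31826
T_e = (F − 1)·T₀ = (1.31826 − 1) × 290 = 92.3 K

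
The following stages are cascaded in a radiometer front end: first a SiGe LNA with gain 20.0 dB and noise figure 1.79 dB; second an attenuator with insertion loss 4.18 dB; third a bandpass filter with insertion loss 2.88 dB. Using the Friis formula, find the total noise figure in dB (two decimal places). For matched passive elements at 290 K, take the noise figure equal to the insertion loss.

1.91 dB

Convert to linear (a loss of L dB is a gain of −L dB): F_i = 10^(NF_i/10), G_i = 10^(G_i,dB/10)
  Stage 1: F_1 = 10^(1.79/10) = 1.510, G_1 = 10^(20.0/10) = 100.0
  Stage 2: F_2 = 10^(4.18/10) = 2.618, G_2 = 10^(−4.18/10) = 0.3819
  Stage 3: F_3 = 10^(2.88/10) = 1.941, G_3 = 10^(−2.88/10) = 0.5152
Friis cascade:
  F = 1.510 + (2.618 − 1)/100.0 + (1.941 − 1)/38.19 = 1.551
NF = 10 log₁₀(1.551) = 1.91 dB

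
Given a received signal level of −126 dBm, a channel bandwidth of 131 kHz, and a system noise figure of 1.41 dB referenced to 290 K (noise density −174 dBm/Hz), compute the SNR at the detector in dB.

Noise floor: N = −174 + 10 log₁₀(B) + NF
10 log₁₀(1.31×10⁵) = 51.17 dB
N = −174 + 51.17 + 1.41 = −121.42 dBm
SNR = P_sig − N = −126 − (−121.42) = −4.58 dB → −4.6 dB

−4.6 dB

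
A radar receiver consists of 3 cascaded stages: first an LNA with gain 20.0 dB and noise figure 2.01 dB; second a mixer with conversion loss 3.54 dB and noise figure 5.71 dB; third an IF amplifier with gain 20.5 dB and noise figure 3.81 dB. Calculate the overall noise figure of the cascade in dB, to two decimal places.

2.17 dB

Convert to linear (a loss of L dB is a gain of −L dB): F_i = 10^(NF_i/10), G_i = 10^(G_i,dB/10)
  Stage 1: F_1 = 10^(2.01/10) = 1.589, G_1 = 10^(20.0/10) = 100.0
  Stage 2: F_2 = 10^(5.71/10) = 3.724, G_2 = 10^(−3.54/10) = 0.4426
  Stage 3: F_3 = 10^(3.81/10) = 2.404, G_3 = 10^(20.5/10) = 112.2
Friis cascade:
  F = 1.589 + (3.724 − 1)/100.0 + (2.404 − 1)/44.26 = 1.648
NF = 10 log₁₀(1.648) = 2.17 dB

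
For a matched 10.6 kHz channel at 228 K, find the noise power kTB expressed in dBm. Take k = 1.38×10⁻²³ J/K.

−134.8 dBm

P_n = kTB = 1.38×10⁻²³ × 228 × 1.06×10⁴ = 3.34×10⁻¹⁷ W
In dBm: 10 log₁₀(3.34×10⁻¹⁷ / 10⁻³) = −134.8 dBm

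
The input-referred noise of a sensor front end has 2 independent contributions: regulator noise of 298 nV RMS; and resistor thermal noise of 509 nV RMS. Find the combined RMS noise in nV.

590 nV

Uncorrelated sources add in power (mean-square): V_tot = √(ΣV_i²)
V_tot = √[(2.98×10⁻⁷)² + (5.09×10⁻⁷)²] = 5.90×10⁻⁷ V = 590 nV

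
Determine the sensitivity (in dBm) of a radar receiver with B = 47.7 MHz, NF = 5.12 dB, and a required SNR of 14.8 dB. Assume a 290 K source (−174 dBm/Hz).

Sensitivity = −174 + 10 log₁₀(B) + NF + SNR_min
= −174 + 76.79 + 5.12 + 14.8
= −77.29 dBm → −77.3 dBm

−77.3 dBm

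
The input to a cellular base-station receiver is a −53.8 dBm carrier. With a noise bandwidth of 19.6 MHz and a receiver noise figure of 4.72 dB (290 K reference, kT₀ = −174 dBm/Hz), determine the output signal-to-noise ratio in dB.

Noise floor: N = −174 + 10 log₁₀(B) + NF
10 log₁₀(1.96×10⁷) = 72.92 dB
N = −174 + 72.92 + 4.72 = −96.36 dBm
SNR = P_sig − N = −53.8 − (−96.36) = 42.56 dB → 42.6 dB

42.6 dB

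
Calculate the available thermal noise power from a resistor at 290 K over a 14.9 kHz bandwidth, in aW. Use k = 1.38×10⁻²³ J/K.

P_n = kTB = 1.38×10⁻²³ × 290 × 1.49×10⁴ = 5.96×10⁻¹⁷ W = 59.6 aW

59.6 aW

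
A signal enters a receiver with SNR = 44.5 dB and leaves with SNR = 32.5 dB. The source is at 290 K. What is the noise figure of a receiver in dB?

12.0 dB

NF (dB) = SNR_in(dB) − SNR_out(dB) when the source is at T₀
NF = 44.5 − 32.5 = 12.0 dB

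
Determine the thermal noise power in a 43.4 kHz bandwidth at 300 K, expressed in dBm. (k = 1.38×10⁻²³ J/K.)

−127.5 dBm

P_n = kTB = 1.38×10⁻²³ × 300 × 4.34×10⁴ = 1.80×10⁻¹⁶ W
In dBm: 10 log₁₀(1.80×10⁻¹⁶ / 10⁻³) = −127.5 dBm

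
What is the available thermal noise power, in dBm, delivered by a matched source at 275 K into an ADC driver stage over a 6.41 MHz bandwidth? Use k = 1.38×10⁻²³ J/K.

P_n = kTB = 1.38×10⁻²³ × 275 × 6.41×10⁶ = 2.43×10⁻¹⁴ W
In dBm: 10 log₁₀(2.43×10⁻¹⁴ / 10⁻³) = −106.1 dBm

−106.1 dBm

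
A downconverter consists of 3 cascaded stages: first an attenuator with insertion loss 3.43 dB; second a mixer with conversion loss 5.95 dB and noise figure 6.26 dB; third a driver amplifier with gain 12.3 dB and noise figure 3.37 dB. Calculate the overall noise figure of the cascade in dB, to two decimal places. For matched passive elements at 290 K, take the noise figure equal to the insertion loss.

12.90 dB

Convert to linear (a loss of L dB is a gain of −L dB): F_i = 10^(NF_i/10), G_i = 10^(G_i,dB/10)
  Stage 1: F_1 = 10^(3.43/10) = 2.203, G_1 = 10^(−3.43/10) = 0.4539
  Stage 2: F_2 = 10^(6.26/10) = 4.227, G_2 = 10^(−5.95/10) = 0.2541
  Stage 3: F_3 = 10^(3.37/10) = 2.173, G_3 = 10^(12.3/10) = 16.98
Friis cascade:
  F = 2.203 + (4.227 − 1)/0.4539 + (2.173 − 1)/0.1153 = 19.48
NF = 10 log₁₀(19.48) = 12.90 dB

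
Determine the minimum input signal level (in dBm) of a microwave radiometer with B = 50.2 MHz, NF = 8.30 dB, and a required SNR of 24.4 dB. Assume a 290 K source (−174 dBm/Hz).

−64.3 dBm

Sensitivity = −174 + 10 log₁₀(B) + NF + SNR_min
= −174 + 77.01 + 8.30 + 24.4
= −64.29 dBm → −64.3 dBm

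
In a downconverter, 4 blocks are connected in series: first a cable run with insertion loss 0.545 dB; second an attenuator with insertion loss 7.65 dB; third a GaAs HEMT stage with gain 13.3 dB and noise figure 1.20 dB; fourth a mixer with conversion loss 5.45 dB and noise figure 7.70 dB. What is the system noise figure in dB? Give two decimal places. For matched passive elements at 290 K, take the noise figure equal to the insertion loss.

Convert to linear (a loss of L dB is a gain of −L dB): F_i = 10^(NF_i/10), G_i = 10^(G_i,dB/10)
  Stage 1: F_1 = 10^(0.545/10) = 1.134, G_1 = 10^(−0.545/10) = 0.8821
  Stage 2: F_2 = 10^(7.65/10) = 5.821, G_2 = 10^(−7.65/10) = 0.1718
  Stage 3: F_3 = 10^(1.20/10) = 1.318, G_3 = 10^(13.3/10) = 21.38
  Stage 4: F_4 = 10^(7.70/10) = 5.888, G_4 = 10^(−5.45/10) = 0.2851
Friis cascade:
  F = 1.134 + (5.821 − 1)/0.8821 + (1.318 − 1)/0.1515 + (5.888 − 1)/3.240 = 10.21
NF = 10 log₁₀(10.21) = 10.09 dB

10.09 dB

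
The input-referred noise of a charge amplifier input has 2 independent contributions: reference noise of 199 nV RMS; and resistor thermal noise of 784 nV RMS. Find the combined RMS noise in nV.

Uncorrelated sources add in power (mean-square): V_tot = √(ΣV_i²)
V_tot = √[(1.99×10⁻⁷)² + (7.84×10⁻⁷)²] = 8.09×10⁻⁷ V = 809 nV

809 nV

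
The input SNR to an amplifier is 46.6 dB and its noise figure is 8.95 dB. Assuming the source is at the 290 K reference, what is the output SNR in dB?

By definition F = SNR_in/SNR_out, so in dB: SNR_out = SNR_in − NF
SNR_out = 46.6 − 8.95 = 37.65 dB

37.65 dB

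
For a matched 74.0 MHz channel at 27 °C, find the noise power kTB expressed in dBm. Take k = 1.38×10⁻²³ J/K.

−95.1 dBm

T = 27 °C + 273.15 = 300.15 K
P_n = kTB = 1.38×10⁻²³ × 300.15 × 7.40×10⁷ = 3.07×10⁻¹³ W
In dBm: 10 log₁₀(3.07×10⁻¹³ / 10⁻³) = −95.1 dBm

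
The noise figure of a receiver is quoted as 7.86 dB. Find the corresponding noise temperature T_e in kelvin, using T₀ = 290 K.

F = 10^(7.86/10) = 6.10942
T_e = (F − 1)·T₀ = (6.10942 − 1) × 290 = 1482 K

1482 K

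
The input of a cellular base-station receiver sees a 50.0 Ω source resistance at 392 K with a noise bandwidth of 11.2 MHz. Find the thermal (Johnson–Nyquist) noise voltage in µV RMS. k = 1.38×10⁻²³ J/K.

V_n = √(4kTRB)
4kTRB = 4 × 1.38×10⁻²³ × 392 × 5.00×10¹ × 1.12×10⁷ = 1.21×10⁻¹¹ V²
V_n = √(1.21×10⁻¹¹) = 3.48×10⁻⁶ V = 3.48 µV

3.48 µV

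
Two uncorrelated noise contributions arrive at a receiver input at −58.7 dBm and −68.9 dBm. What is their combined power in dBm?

Convert to linear, add, convert back:
P₁ = 1.35×10⁻⁹ W, P₂ = 1.29×10⁻¹⁰ W
P_tot = 1.48×10⁻⁹ W → 10 log₁₀(P_tot / 10⁻³) = −58.3 dBm

−58.3 dBm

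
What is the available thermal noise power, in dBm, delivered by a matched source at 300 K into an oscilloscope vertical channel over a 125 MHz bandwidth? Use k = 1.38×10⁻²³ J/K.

−92.9 dBm

P_n = kTB = 1.38×10⁻²³ × 300 × 1.25×10⁸ = 5.18×10⁻¹³ W
In dBm: 10 log₁₀(5.18×10⁻¹³ / 10⁻³) = −92.9 dBm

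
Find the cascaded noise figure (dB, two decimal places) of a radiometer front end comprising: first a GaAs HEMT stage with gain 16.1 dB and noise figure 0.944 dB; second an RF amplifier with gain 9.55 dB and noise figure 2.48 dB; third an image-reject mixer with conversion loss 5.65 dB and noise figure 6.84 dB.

1.05 dB

Convert to linear (a loss of L dB is a gain of −L dB): F_i = 10^(NF_i/10), G_i = 10^(G_i,dB/10)
  Stage 1: F_1 = 10^(0.944/10) = 1.243, G_1 = 10^(16.1/10) = 40.74
  Stage 2: F_2 = 10^(2.48/10) = 1.770, G_2 = 10^(9.55/10) = 9.016
  Stage 3: F_3 = 10^(6.84/10) = 4.831, G_3 = 10^(−5.65/10) = 0.2723
Friis cascade:
  F = 1.243 + (1.770 − 1)/40.74 + (4.831 − 1)/367.3 = 1.272
NF = 10 log₁₀(1.272) = 1.05 dB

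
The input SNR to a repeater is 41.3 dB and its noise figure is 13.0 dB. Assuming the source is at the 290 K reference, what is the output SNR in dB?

28.3 dB

By definition F = SNR_in/SNR_out, so in dB: SNR_out = SNR_in − NF
SNR_out = 41.3 − 13.0 = 28.3 dB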